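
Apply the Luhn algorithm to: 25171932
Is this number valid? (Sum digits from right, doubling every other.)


Luhn sum = 37
37 mod 10 = 7

Invalid (Luhn sum mod 10 = 7)


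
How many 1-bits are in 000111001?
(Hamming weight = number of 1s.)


Counting 1s in 000111001

4


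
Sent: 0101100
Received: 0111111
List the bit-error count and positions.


XOR: 0010011

3 error(s) at position(s): 2, 5, 6


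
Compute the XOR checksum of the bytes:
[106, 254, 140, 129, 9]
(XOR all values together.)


XOR chain: 106 ^ 254 ^ 140 ^ 129 ^ 9 = 144

144


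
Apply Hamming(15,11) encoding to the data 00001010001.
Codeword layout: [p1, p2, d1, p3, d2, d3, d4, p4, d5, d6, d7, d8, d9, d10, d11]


Parity bits: p1=1, p2=0, p3=1, p4=1

100100011010001


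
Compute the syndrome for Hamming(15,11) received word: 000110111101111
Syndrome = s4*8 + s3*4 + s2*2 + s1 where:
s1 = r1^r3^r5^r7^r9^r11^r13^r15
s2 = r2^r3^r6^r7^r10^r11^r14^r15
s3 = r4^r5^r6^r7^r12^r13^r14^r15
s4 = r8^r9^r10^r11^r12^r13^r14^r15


s1=1, s2=0, s3=1, s4=1

Syndrome = 13 (error at position 13)


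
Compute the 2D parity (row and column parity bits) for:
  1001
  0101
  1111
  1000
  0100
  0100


Row parities: 000111
Column parities: 1011

Row P: 000111, Col P: 1011, Corner: 1


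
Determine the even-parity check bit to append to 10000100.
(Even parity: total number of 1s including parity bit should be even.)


Number of 1s in data: 2
Parity bit: 0

0


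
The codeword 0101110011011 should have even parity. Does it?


Number of 1s: 8

Yes, parity is correct (8 ones)


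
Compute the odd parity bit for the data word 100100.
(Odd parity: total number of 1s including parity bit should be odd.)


Number of 1s in data: 2
Parity bit: 1

1


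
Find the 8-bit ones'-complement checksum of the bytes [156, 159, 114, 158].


Sum = 587 mod 256 = 75
Complement = 180

180


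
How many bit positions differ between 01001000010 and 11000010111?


XOR: 10001010101
Count of 1s: 5

5


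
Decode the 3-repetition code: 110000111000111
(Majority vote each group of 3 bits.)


Groups: 110, 000, 111, 000, 111
Majority votes: 10101

10101


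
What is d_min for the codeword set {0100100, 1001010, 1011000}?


Comparing all pairs, minimum distance: 2
Can detect 1 errors, correct 0 errors

2


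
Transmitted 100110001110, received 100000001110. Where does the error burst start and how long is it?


XOR: 000110000000

Burst at position 3, length 2


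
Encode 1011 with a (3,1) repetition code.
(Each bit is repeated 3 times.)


Each bit -> 3 copies

111000111111


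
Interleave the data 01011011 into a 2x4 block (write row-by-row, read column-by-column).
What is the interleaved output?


Matrix:
  0101
  1011
Read columns: 01100111

01100111


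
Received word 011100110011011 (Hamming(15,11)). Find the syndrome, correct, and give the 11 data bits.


Syndrome = 12: error at position 12

Data: 10010010011 (corrected bit 12)


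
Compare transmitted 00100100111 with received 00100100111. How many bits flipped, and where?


XOR: 00000000000

0 errors (received matches sent)


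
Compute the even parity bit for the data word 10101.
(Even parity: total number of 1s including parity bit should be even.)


Number of 1s in data: 3
Parity bit: 1

1


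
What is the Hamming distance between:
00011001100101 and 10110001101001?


XOR: 10101000001100
Count of 1s: 5

5


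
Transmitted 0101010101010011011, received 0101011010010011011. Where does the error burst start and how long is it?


XOR: 0000001111000000000

Burst at position 6, length 4


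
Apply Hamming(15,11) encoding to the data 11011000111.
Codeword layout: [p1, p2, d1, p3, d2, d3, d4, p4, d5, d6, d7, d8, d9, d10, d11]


Parity bits: p1=0, p2=0, p3=1, p4=0

001110101000111


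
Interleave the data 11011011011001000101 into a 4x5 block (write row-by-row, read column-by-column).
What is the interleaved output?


Matrix:
  11011
  01101
  10010
  00101
Read columns: 10101100010110101101

10101100010110101101


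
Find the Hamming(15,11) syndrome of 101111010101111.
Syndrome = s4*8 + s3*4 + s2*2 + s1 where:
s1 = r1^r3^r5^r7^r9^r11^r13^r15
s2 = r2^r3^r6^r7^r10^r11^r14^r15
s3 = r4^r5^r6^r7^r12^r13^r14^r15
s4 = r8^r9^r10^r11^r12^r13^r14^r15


s1=1, s2=1, s3=1, s4=0

Syndrome = 7 (error at position 7)


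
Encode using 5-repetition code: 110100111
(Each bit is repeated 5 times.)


Each bit -> 5 copies

111111111100000111110000000000111111111111111


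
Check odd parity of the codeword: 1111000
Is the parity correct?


Number of 1s: 4

No, parity error (4 ones)


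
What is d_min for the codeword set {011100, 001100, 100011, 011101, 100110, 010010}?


Comparing all pairs, minimum distance: 1
Can detect 0 errors, correct 0 errors

1


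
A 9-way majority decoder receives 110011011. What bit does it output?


Ones: 6 out of 9
Threshold: 5

1 (6/9 voted 1)


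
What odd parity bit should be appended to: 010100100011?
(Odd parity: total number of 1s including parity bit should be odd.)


Number of 1s in data: 5
Parity bit: 0

0


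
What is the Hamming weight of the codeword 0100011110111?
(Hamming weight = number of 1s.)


Counting 1s in 0100011110111

8


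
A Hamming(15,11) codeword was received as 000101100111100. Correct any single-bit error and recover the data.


Syndrome = 5: error at position 5

Data: 01110111100 (corrected bit 5)


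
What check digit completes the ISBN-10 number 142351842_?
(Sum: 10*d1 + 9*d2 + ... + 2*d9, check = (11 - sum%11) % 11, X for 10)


Weighted sum: 166
166 mod 11 = 1

Check digit: X


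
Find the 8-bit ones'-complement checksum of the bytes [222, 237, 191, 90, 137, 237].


Sum = 1114 mod 256 = 90
Complement = 165

165


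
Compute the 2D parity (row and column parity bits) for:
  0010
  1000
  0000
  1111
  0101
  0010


Row parities: 110001
Column parities: 0010

Row P: 110001, Col P: 0010, Corner: 1


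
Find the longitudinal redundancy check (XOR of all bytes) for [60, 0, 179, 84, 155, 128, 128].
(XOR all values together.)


XOR chain: 60 ^ 0 ^ 179 ^ 84 ^ 155 ^ 128 ^ 128 = 64

64


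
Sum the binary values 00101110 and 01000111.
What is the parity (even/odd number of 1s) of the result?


00101110 = 46
01000111 = 71
Sum = 117 = 1110101
1s count = 5

odd parity (5 ones in 1110101)


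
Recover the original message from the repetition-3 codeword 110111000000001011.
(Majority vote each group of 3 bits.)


Groups: 110, 111, 000, 000, 001, 011
Majority votes: 110001

110001


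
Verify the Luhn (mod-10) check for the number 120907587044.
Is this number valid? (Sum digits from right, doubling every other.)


Luhn sum = 46
46 mod 10 = 6

Invalid (Luhn sum mod 10 = 6)


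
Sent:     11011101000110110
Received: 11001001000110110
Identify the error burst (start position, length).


XOR: 00010100000000000

Burst at position 3, length 3


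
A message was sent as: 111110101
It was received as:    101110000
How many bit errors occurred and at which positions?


XOR: 010000101

3 error(s) at position(s): 1, 6, 8


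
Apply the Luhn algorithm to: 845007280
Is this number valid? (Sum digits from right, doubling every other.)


Luhn sum = 35
35 mod 10 = 5

Invalid (Luhn sum mod 10 = 5)


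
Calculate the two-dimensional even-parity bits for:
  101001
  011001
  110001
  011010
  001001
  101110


Row parities: 111100
Column parities: 111100

Row P: 111100, Col P: 111100, Corner: 0


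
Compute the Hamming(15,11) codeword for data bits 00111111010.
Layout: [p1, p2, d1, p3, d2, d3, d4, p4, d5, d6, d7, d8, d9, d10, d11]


Parity bits: p1=1, p2=1, p3=0, p4=1

110001111111010


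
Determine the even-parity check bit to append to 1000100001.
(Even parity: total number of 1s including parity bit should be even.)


Number of 1s in data: 3
Parity bit: 1

1


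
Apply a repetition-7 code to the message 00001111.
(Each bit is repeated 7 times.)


Each bit -> 7 copies

00000000000000000000000000001111111111111111111111111111


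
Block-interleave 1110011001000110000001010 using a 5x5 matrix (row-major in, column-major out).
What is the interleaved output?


Matrix:
  11100
  11001
  00011
  00000
  01010
Read columns: 1100011001100000010101100

1100011001100000010101100


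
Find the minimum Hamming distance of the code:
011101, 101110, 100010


Comparing all pairs, minimum distance: 2
Can detect 1 errors, correct 0 errors

2


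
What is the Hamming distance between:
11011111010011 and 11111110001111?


XOR: 00100001011100
Count of 1s: 5

5


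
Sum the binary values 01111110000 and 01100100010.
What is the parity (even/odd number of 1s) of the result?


01111110000 = 1008
01100100010 = 802
Sum = 1810 = 11100010010
1s count = 5

odd parity (5 ones in 11100010010)


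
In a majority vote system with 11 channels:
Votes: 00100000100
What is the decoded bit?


Ones: 2 out of 11
Threshold: 6

0 (2/11 voted 1)


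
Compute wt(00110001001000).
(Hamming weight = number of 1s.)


Counting 1s in 00110001001000

4


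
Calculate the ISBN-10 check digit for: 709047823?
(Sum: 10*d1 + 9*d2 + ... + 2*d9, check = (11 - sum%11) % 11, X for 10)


Weighted sum: 245
245 mod 11 = 3

Check digit: 8


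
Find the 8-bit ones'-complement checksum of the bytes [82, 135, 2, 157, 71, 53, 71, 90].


Sum = 661 mod 256 = 149
Complement = 106

106


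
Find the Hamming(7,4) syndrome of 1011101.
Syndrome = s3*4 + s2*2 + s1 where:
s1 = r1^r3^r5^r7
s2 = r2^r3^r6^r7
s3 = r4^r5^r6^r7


s1=0, s2=0, s3=1

Syndrome = 4 (error at position 4)


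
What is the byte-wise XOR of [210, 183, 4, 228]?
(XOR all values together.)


XOR chain: 210 ^ 183 ^ 4 ^ 228 = 133

133


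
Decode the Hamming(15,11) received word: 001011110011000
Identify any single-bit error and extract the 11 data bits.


Syndrome = 8: error at position 8

Data: 11110011000 (corrected bit 8)


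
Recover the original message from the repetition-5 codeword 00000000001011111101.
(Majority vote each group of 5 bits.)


Groups: 00000, 00000, 10111, 11101
Majority votes: 0011

0011


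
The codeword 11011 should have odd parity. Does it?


Number of 1s: 4

No, parity error (4 ones)


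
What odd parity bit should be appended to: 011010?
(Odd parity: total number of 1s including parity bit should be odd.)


Number of 1s in data: 3
Parity bit: 0

0


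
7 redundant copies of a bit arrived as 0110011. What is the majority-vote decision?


Ones: 4 out of 7
Threshold: 4

1 (4/7 voted 1)


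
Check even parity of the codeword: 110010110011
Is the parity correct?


Number of 1s: 7

No, parity error (7 ones)


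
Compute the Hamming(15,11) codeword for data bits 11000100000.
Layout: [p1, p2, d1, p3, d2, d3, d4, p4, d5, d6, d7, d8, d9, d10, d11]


Parity bits: p1=0, p2=0, p3=1, p4=1

001110010100000


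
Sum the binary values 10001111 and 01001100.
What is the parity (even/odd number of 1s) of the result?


10001111 = 143
01001100 = 76
Sum = 219 = 11011011
1s count = 6

even parity (6 ones in 11011011)


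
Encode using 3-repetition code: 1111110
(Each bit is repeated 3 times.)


Each bit -> 3 copies

111111111111111111000


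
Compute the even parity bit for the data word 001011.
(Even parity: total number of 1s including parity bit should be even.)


Number of 1s in data: 3
Parity bit: 1

1


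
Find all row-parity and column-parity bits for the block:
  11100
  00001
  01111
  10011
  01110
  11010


Row parities: 110111
Column parities: 10101

Row P: 110111, Col P: 10101, Corner: 1


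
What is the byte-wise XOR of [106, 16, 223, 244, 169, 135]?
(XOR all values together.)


XOR chain: 106 ^ 16 ^ 223 ^ 244 ^ 169 ^ 135 = 127

127


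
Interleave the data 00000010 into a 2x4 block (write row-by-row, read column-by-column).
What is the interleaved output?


Matrix:
  0000
  0010
Read columns: 00000100

00000100


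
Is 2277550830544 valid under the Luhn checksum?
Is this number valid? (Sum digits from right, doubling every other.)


Luhn sum = 51
51 mod 10 = 1

Invalid (Luhn sum mod 10 = 1)


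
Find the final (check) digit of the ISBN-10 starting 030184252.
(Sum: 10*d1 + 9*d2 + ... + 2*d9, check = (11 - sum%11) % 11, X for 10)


Weighted sum: 129
129 mod 11 = 8

Check digit: 3


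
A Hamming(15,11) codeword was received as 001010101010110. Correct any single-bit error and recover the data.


Syndrome = 0: no error detected

Data: 11011010110 (no errors)


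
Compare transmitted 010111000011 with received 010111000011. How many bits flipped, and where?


XOR: 000000000000

0 errors (received matches sent)


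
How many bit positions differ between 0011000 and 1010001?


XOR: 1001001
Count of 1s: 3

3


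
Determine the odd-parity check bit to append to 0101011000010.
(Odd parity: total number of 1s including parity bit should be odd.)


Number of 1s in data: 5
Parity bit: 0

0


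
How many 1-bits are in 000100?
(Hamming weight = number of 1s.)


Counting 1s in 000100

1


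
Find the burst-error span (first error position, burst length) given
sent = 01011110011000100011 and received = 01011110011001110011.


XOR: 00000000000001010000

Burst at position 13, length 3


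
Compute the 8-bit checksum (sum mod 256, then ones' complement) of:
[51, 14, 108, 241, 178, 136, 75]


Sum = 803 mod 256 = 35
Complement = 220

220


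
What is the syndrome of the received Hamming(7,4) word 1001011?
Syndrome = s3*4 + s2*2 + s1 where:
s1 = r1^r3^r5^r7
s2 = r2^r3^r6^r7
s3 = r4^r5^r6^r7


s1=0, s2=0, s3=1

Syndrome = 4 (error at position 4)


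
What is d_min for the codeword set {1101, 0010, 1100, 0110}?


Comparing all pairs, minimum distance: 1
Can detect 0 errors, correct 0 errors

1


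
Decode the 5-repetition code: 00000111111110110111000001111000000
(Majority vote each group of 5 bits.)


Groups: 00000, 11111, 11101, 10111, 00000, 11110, 00000
Majority votes: 0111010

0111010


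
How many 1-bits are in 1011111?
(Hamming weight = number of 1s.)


Counting 1s in 1011111

6


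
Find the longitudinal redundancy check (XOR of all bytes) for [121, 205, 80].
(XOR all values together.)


XOR chain: 121 ^ 205 ^ 80 = 228

228


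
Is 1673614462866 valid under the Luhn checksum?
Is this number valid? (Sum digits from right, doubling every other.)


Luhn sum = 64
64 mod 10 = 4

Invalid (Luhn sum mod 10 = 4)


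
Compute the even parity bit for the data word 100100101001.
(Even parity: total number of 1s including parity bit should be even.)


Number of 1s in data: 5
Parity bit: 1

1


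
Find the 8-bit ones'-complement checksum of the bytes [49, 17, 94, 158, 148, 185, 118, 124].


Sum = 893 mod 256 = 125
Complement = 130

130


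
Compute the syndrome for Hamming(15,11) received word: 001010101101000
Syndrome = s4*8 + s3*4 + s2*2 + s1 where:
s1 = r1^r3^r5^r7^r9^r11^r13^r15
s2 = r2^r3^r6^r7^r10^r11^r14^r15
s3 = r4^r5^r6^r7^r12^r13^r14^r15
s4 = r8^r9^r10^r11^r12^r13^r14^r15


s1=0, s2=1, s3=1, s4=1

Syndrome = 14 (error at position 14)


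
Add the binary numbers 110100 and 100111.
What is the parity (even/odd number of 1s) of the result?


110100 = 52
100111 = 39
Sum = 91 = 1011011
1s count = 5

odd parity (5 ones in 1011011)


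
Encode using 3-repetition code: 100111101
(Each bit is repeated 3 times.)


Each bit -> 3 copies

111000000111111111111000111


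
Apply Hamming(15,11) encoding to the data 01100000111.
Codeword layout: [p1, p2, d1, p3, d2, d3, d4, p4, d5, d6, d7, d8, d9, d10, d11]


Parity bits: p1=1, p2=1, p3=1, p4=1

110111010000111


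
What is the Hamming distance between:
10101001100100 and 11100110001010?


XOR: 01001111101110
Count of 1s: 9

9


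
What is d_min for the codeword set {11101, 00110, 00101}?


Comparing all pairs, minimum distance: 2
Can detect 1 errors, correct 0 errors

2


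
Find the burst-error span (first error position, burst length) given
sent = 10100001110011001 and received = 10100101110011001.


XOR: 00000100000000000

Burst at position 5, length 1


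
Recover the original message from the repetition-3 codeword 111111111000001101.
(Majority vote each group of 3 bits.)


Groups: 111, 111, 111, 000, 001, 101
Majority votes: 111001

111001


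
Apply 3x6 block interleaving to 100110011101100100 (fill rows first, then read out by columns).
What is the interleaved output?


Matrix:
  100110
  011101
  100100
Read columns: 101010010111100010

101010010111100010


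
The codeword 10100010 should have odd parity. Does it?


Number of 1s: 3

Yes, parity is correct (3 ones)


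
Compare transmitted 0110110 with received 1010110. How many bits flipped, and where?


XOR: 1100000

2 error(s) at position(s): 0, 1


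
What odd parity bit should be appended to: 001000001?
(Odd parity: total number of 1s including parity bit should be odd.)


Number of 1s in data: 2
Parity bit: 1

1


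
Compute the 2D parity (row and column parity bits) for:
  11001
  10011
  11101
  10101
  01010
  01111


Row parities: 110100
Column parities: 00111

Row P: 110100, Col P: 00111, Corner: 1


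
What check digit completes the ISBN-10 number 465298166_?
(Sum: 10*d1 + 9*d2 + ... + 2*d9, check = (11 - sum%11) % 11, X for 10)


Weighted sum: 276
276 mod 11 = 1

Check digit: X


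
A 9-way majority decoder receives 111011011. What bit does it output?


Ones: 7 out of 9
Threshold: 5

1 (7/9 voted 1)


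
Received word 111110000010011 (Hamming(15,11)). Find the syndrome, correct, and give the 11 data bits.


Syndrome = 11: error at position 11

Data: 11000000011 (corrected bit 11)


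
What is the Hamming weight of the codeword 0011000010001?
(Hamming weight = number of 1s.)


Counting 1s in 0011000010001

4


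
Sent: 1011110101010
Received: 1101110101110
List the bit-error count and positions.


XOR: 0110000000100

3 error(s) at position(s): 1, 2, 10


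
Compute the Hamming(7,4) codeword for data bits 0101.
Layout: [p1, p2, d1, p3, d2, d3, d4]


Parity bits: p1=0, p2=1, p3=0

0100101


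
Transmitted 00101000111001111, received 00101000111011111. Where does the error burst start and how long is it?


XOR: 00000000000010000

Burst at position 12, length 1


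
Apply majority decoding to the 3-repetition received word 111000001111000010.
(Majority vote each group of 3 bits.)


Groups: 111, 000, 001, 111, 000, 010
Majority votes: 100100

100100


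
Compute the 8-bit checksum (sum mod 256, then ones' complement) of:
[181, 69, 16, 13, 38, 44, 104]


Sum = 465 mod 256 = 209
Complement = 46

46


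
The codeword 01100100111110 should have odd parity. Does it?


Number of 1s: 8

No, parity error (8 ones)


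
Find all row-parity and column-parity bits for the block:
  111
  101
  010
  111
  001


Row parities: 10111
Column parities: 110

Row P: 10111, Col P: 110, Corner: 0


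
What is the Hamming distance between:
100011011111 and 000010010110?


XOR: 100001001001
Count of 1s: 4

4


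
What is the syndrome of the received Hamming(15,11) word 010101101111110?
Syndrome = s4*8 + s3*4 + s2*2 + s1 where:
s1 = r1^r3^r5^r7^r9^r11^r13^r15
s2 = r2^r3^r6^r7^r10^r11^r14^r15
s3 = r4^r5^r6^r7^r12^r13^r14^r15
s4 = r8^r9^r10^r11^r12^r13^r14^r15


s1=0, s2=0, s3=0, s4=0

Syndrome = 0 (no error)


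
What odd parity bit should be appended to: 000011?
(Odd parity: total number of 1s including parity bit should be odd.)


Number of 1s in data: 2
Parity bit: 1

1


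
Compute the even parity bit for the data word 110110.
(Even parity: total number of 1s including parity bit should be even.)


Number of 1s in data: 4
Parity bit: 0

0


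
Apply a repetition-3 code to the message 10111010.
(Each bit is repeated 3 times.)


Each bit -> 3 copies

111000111111111000111000


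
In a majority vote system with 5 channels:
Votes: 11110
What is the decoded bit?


Ones: 4 out of 5
Threshold: 3

1 (4/5 voted 1)


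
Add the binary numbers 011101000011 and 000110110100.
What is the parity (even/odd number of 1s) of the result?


011101000011 = 1859
000110110100 = 436
Sum = 2295 = 100011110111
1s count = 8

even parity (8 ones in 100011110111)


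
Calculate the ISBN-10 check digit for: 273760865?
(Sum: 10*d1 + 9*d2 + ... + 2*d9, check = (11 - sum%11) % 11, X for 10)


Weighted sum: 252
252 mod 11 = 10

Check digit: 1


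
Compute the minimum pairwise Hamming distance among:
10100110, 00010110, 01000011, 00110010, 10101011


Comparing all pairs, minimum distance: 2
Can detect 1 errors, correct 0 errors

2


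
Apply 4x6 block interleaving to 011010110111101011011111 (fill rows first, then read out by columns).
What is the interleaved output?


Matrix:
  011010
  110111
  101011
  011111
Read columns: 011011011011010111110111

011011011011010111110111


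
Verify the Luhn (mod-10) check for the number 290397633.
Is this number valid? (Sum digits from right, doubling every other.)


Luhn sum = 46
46 mod 10 = 6

Invalid (Luhn sum mod 10 = 6)


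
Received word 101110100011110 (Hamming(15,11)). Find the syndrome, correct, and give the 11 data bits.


Syndrome = 0: no error detected

Data: 11010011110 (no errors)


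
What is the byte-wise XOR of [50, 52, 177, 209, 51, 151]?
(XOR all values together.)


XOR chain: 50 ^ 52 ^ 177 ^ 209 ^ 51 ^ 151 = 194

194


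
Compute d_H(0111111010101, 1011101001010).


XOR: 1100010011111
Count of 1s: 8

8


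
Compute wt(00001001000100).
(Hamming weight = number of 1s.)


Counting 1s in 00001001000100

3


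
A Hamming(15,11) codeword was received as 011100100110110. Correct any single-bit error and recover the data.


Syndrome = 0: no error detected

Data: 10010110110 (no errors)


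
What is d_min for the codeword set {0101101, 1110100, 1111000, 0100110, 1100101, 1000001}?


Comparing all pairs, minimum distance: 2
Can detect 1 errors, correct 0 errors

2


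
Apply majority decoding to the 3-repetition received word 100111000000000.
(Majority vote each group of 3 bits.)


Groups: 100, 111, 000, 000, 000
Majority votes: 01000

01000


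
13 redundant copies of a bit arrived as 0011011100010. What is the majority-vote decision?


Ones: 6 out of 13
Threshold: 7

0 (6/13 voted 1)


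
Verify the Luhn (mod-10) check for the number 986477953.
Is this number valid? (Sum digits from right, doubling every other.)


Luhn sum = 55
55 mod 10 = 5

Invalid (Luhn sum mod 10 = 5)


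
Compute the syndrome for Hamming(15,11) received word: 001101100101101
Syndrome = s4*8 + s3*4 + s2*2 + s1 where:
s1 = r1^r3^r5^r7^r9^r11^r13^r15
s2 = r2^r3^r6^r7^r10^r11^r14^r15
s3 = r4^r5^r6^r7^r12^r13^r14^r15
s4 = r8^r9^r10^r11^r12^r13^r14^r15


s1=0, s2=1, s3=0, s4=0

Syndrome = 2 (error at position 2)


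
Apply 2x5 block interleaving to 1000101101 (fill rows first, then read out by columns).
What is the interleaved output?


Matrix:
  10001
  01101
Read columns: 1001010011

1001010011


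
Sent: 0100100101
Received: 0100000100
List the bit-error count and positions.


XOR: 0000100001

2 error(s) at position(s): 4, 9


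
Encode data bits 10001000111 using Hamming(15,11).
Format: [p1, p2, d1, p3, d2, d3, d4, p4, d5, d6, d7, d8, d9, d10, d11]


Parity bits: p1=0, p2=1, p3=1, p4=0

011100001000111


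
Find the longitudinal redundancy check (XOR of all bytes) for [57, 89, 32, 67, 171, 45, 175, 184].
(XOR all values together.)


XOR chain: 57 ^ 89 ^ 32 ^ 67 ^ 171 ^ 45 ^ 175 ^ 184 = 146

146


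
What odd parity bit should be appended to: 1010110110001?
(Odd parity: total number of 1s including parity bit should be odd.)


Number of 1s in data: 7
Parity bit: 0

0


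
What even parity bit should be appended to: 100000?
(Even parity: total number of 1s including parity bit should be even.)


Number of 1s in data: 1
Parity bit: 1

1


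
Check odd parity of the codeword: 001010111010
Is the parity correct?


Number of 1s: 6

No, parity error (6 ones)


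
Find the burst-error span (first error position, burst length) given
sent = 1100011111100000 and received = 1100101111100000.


XOR: 0000110000000000

Burst at position 4, length 2


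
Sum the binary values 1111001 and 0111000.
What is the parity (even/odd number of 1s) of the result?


1111001 = 121
0111000 = 56
Sum = 177 = 10110001
1s count = 4

even parity (4 ones in 10110001)


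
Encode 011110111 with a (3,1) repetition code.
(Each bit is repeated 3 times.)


Each bit -> 3 copies

000111111111111000111111111


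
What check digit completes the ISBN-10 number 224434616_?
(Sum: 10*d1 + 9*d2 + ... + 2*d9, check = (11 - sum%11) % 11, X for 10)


Weighted sum: 175
175 mod 11 = 10

Check digit: 1


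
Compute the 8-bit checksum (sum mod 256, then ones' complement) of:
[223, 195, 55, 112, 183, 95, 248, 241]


Sum = 1352 mod 256 = 72
Complement = 183

183


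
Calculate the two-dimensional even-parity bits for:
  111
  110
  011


Row parities: 100
Column parities: 010

Row P: 100, Col P: 010, Corner: 1


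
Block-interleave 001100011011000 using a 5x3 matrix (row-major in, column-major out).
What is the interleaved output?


Matrix:
  001
  100
  011
  011
  000
Read columns: 010000011010110

010000011010110


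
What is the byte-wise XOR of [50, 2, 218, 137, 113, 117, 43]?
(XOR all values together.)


XOR chain: 50 ^ 2 ^ 218 ^ 137 ^ 113 ^ 117 ^ 43 = 76

76


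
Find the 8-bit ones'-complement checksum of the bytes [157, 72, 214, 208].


Sum = 651 mod 256 = 139
Complement = 116

116


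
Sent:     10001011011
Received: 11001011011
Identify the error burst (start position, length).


XOR: 01000000000

Burst at position 1, length 1


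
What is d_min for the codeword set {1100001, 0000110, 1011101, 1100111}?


Comparing all pairs, minimum distance: 2
Can detect 1 errors, correct 0 errors

2


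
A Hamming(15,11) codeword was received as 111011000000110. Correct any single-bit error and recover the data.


Syndrome = 0: no error detected

Data: 11100000110 (no errors)


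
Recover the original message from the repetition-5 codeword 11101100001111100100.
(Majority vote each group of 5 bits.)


Groups: 11101, 10000, 11111, 00100
Majority votes: 1010

1010


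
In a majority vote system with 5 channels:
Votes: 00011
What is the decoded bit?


Ones: 2 out of 5
Threshold: 3

0 (2/5 voted 1)


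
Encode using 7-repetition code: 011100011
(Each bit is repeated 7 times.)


Each bit -> 7 copies

000000011111111111111111111100000000000000000000011111111111111


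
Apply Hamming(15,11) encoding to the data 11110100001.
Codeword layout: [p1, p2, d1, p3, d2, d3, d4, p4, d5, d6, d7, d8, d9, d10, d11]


Parity bits: p1=0, p2=1, p3=0, p4=0

011011100100001


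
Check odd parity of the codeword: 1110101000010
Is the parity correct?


Number of 1s: 6

No, parity error (6 ones)


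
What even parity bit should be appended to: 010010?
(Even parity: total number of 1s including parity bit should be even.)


Number of 1s in data: 2
Parity bit: 0

0


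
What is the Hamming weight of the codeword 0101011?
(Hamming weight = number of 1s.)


Counting 1s in 0101011

4


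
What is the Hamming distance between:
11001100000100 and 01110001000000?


XOR: 10111101000100
Count of 1s: 7

7


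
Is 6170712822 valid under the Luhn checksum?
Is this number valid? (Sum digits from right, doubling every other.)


Luhn sum = 33
33 mod 10 = 3

Invalid (Luhn sum mod 10 = 3)


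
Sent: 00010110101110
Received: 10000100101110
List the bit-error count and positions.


XOR: 10010010000000

3 error(s) at position(s): 0, 3, 6


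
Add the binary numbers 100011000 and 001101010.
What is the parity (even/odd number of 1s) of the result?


100011000 = 280
001101010 = 106
Sum = 386 = 110000010
1s count = 3

odd parity (3 ones in 110000010)


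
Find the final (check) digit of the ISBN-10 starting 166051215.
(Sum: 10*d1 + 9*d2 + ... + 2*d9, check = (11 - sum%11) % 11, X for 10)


Weighted sum: 168
168 mod 11 = 3

Check digit: 8


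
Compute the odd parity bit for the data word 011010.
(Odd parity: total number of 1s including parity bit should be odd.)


Number of 1s in data: 3
Parity bit: 0

0


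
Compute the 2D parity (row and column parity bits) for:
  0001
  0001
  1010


Row parities: 110
Column parities: 1010

Row P: 110, Col P: 1010, Corner: 0


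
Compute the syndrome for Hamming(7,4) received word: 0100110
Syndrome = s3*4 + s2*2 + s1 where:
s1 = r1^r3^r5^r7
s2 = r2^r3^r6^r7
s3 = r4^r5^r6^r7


s1=1, s2=0, s3=0

Syndrome = 1 (error at position 1)


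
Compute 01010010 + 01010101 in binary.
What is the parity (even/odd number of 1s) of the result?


01010010 = 82
01010101 = 85
Sum = 167 = 10100111
1s count = 5

odd parity (5 ones in 10100111)


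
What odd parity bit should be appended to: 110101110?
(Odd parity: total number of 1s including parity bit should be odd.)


Number of 1s in data: 6
Parity bit: 1

1


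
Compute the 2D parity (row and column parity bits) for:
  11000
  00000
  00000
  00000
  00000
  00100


Row parities: 000001
Column parities: 11100

Row P: 000001, Col P: 11100, Corner: 1


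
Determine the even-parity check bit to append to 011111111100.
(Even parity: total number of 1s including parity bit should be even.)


Number of 1s in data: 9
Parity bit: 1

1


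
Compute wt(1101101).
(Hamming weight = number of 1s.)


Counting 1s in 1101101

5


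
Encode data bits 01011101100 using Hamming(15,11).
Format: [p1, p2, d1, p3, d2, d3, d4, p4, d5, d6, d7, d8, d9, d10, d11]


Parity bits: p1=0, p2=0, p3=0, p4=0

000010101101100


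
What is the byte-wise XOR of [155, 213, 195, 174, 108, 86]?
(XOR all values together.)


XOR chain: 155 ^ 213 ^ 195 ^ 174 ^ 108 ^ 86 = 25

25


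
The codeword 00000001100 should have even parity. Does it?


Number of 1s: 2

Yes, parity is correct (2 ones)


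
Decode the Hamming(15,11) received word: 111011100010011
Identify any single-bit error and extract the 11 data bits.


Syndrome = 14: error at position 14

Data: 11110010001 (corrected bit 14)


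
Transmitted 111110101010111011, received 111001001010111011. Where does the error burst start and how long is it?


XOR: 000111100000000000

Burst at position 3, length 4


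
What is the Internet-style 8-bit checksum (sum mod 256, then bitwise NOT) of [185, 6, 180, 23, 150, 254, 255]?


Sum = 1053 mod 256 = 29
Complement = 226

226


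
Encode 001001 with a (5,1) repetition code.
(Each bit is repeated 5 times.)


Each bit -> 5 copies

000000000011111000000000011111


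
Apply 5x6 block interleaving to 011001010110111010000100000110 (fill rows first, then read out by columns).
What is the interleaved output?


Matrix:
  011001
  010110
  111010
  000100
  000110
Read columns: 001001110010100010110110110000

001001110010100010110110110000


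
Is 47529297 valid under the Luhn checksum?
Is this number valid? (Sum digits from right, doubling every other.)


Luhn sum = 45
45 mod 10 = 5

Invalid (Luhn sum mod 10 = 5)


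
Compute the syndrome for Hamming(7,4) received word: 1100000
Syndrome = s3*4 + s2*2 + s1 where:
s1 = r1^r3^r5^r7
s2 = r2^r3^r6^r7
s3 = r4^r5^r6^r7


s1=1, s2=1, s3=0

Syndrome = 3 (error at position 3)


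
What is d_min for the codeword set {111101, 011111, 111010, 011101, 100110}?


Comparing all pairs, minimum distance: 1
Can detect 0 errors, correct 0 errors

1


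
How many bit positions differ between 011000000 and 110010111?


XOR: 101010111
Count of 1s: 6

6


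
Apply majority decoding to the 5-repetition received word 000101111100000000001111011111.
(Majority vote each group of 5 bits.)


Groups: 00010, 11111, 00000, 00000, 11110, 11111
Majority votes: 010011

010011


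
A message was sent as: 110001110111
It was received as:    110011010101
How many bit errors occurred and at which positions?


XOR: 000010100010

3 error(s) at position(s): 4, 6, 10


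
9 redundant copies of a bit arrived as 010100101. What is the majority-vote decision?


Ones: 4 out of 9
Threshold: 5

0 (4/9 voted 1)


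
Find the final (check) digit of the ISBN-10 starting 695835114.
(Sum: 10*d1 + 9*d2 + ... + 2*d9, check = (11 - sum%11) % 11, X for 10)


Weighted sum: 295
295 mod 11 = 9

Check digit: 2


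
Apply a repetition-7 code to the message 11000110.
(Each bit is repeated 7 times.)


Each bit -> 7 copies

11111111111111000000000000000000000111111111111110000000


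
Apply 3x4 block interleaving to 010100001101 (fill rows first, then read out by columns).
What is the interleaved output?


Matrix:
  0101
  0000
  1101
Read columns: 001101000101

001101000101


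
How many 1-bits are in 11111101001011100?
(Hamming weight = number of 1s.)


Counting 1s in 11111101001011100

11


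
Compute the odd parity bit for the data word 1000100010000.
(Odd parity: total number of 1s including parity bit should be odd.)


Number of 1s in data: 3
Parity bit: 0

0


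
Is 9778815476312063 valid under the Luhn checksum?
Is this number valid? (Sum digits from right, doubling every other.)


Luhn sum = 70
70 mod 10 = 0

Valid (Luhn sum mod 10 = 0)


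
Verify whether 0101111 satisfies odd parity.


Number of 1s: 5

Yes, parity is correct (5 ones)


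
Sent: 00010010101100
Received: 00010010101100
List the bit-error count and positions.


XOR: 00000000000000

0 errors (received matches sent)


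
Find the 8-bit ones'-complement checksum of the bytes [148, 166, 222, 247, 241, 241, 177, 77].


Sum = 1519 mod 256 = 239
Complement = 16

16


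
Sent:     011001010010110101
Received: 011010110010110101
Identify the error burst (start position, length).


XOR: 000011100000000000

Burst at position 4, length 3


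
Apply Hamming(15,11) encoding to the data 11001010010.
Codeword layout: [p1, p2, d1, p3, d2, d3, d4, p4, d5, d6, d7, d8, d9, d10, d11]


Parity bits: p1=0, p2=1, p3=0, p4=1

011010011010010


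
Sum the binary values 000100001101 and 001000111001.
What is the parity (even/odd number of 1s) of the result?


000100001101 = 269
001000111001 = 569
Sum = 838 = 1101000110
1s count = 5

odd parity (5 ones in 1101000110)


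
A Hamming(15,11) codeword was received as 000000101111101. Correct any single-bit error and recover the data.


Syndrome = 1: error at position 1

Data: 00011111101 (corrected bit 1)


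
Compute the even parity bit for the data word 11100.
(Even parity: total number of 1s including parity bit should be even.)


Number of 1s in data: 3
Parity bit: 1

1


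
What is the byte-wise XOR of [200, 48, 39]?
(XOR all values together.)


XOR chain: 200 ^ 48 ^ 39 = 223

223


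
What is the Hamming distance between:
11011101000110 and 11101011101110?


XOR: 00110110101000
Count of 1s: 6

6


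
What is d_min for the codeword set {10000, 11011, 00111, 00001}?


Comparing all pairs, minimum distance: 2
Can detect 1 errors, correct 0 errors

2


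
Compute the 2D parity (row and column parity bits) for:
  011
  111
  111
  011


Row parities: 0110
Column parities: 000

Row P: 0110, Col P: 000, Corner: 0


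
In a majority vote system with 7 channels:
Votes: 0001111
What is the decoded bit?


Ones: 4 out of 7
Threshold: 4

1 (4/7 voted 1)


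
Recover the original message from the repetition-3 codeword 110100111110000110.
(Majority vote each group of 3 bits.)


Groups: 110, 100, 111, 110, 000, 110
Majority votes: 101101

101101


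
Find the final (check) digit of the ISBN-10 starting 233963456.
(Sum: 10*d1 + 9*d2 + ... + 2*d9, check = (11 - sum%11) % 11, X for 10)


Weighted sum: 228
228 mod 11 = 8

Check digit: 3


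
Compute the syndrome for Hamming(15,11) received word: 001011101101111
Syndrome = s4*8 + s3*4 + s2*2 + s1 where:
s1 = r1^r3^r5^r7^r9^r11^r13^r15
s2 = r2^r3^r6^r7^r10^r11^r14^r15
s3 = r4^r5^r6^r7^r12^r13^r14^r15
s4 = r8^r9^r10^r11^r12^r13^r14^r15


s1=0, s2=0, s3=1, s4=0

Syndrome = 4 (error at position 4)


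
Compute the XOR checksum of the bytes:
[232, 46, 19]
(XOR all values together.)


XOR chain: 232 ^ 46 ^ 19 = 213

213


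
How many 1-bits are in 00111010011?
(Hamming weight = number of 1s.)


Counting 1s in 00111010011

6


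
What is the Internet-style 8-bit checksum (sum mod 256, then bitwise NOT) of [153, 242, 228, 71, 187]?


Sum = 881 mod 256 = 113
Complement = 142

142


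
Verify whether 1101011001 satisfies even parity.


Number of 1s: 6

Yes, parity is correct (6 ones)


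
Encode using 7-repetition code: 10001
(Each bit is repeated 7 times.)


Each bit -> 7 copies

11111110000000000000000000001111111


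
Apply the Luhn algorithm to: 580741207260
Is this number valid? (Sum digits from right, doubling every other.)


Luhn sum = 39
39 mod 10 = 9

Invalid (Luhn sum mod 10 = 9)


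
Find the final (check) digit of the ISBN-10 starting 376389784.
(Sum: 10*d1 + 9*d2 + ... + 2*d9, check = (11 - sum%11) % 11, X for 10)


Weighted sum: 315
315 mod 11 = 7

Check digit: 4


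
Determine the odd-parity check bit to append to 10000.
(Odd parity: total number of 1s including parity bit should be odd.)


Number of 1s in data: 1
Parity bit: 0

0


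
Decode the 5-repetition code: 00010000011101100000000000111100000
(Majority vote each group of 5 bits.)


Groups: 00010, 00001, 11011, 00000, 00000, 01111, 00000
Majority votes: 0010010

0010010


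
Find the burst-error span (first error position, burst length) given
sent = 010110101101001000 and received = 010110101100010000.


XOR: 000000000001011000

Burst at position 11, length 4


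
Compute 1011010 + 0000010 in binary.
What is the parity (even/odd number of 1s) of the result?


1011010 = 90
0000010 = 2
Sum = 92 = 1011100
1s count = 4

even parity (4 ones in 1011100)


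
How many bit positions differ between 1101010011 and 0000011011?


XOR: 1101001000
Count of 1s: 4

4


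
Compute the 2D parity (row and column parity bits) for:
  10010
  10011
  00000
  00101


Row parities: 0100
Column parities: 00100

Row P: 0100, Col P: 00100, Corner: 1


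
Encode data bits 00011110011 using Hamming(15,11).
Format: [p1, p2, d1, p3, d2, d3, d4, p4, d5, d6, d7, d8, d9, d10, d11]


Parity bits: p1=0, p2=1, p3=1, p4=1

010100111110011


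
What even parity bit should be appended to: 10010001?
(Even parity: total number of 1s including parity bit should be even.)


Number of 1s in data: 3
Parity bit: 1

1


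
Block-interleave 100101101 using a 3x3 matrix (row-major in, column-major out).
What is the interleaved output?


Matrix:
  100
  101
  101
Read columns: 111000011

111000011


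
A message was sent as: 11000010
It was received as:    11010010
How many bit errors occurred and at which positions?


XOR: 00010000

1 error(s) at position(s): 3


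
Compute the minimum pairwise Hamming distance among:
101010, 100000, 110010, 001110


Comparing all pairs, minimum distance: 2
Can detect 1 errors, correct 0 errors

2


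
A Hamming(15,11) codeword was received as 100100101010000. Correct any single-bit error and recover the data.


Syndrome = 0: no error detected

Data: 00011010000 (no errors)
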